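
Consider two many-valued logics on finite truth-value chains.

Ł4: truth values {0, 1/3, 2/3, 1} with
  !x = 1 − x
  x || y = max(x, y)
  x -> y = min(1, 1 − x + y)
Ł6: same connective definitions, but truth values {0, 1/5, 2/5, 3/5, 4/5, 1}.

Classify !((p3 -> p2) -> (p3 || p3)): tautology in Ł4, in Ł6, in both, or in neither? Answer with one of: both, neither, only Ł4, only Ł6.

neither

In Ł4: at p2 = 0, p3 = 1/3 the value is 1/3 — not a tautology.
In Ł6: at p2 = 0, p3 = 1/5 the value is 3/5 — not a tautology.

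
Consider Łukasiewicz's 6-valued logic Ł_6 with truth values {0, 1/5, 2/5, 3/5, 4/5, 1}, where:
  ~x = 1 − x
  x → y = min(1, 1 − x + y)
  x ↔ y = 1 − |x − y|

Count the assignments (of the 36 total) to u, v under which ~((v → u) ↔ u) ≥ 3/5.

value 1: 1 assignment (counts)
value 4/5: 3 assignments (counts)
value 3/5: 5 assignments (counts)
value 2/5: 7 assignments
value 1/5: 9 assignments
value 0: 11 assignments
So 9 of the 36 assignments meet the threshold.

9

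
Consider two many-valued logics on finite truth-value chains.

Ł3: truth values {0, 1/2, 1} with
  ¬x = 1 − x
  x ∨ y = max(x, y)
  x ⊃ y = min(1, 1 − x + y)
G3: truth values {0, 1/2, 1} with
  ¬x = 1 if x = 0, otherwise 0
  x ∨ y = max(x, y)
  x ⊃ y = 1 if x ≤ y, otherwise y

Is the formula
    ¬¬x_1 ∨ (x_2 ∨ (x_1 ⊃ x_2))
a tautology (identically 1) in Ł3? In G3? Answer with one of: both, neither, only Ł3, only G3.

only G3

In Ł3: at x_1 = 1/2, x_2 = 0 the value is 1/2 — not a tautology.
In G3: every assignment gives 1 — tautology.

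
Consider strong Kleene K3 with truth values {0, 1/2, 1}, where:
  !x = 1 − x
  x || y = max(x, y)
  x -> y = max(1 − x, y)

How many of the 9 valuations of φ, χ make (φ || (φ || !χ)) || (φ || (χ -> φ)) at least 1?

φ = 0, χ = 0 ↦ 1  ≥
φ = 0, χ = 1/2 ↦ 1/2  <
φ = 0, χ = 1 ↦ 0  <
φ = 1/2, χ = 0 ↦ 1  ≥
φ = 1/2, χ = 1/2 ↦ 1/2  <
φ = 1/2, χ = 1 ↦ 1/2  <
φ = 1, χ = 0 ↦ 1  ≥
φ = 1, χ = 1/2 ↦ 1  ≥
φ = 1, χ = 1 ↦ 1  ≥
So 5 of the 9 assignments meet the threshold.

5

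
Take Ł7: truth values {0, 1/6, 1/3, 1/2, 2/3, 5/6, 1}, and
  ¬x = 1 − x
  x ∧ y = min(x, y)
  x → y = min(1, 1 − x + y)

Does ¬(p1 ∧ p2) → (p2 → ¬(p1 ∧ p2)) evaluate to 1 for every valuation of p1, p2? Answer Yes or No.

At p1 = 2/3, p2 = 1, for instance:
p1 ∧ p2 = 2/3 ∧ 1 = 2/3
¬(p1 ∧ p2) = ¬2/3 = 1/3
p2 → ¬(p1 ∧ p2) = 1 → 1/3 = 1/3
¬(p1 ∧ p2) → (p2 → ¬(p1 ∧ p2)) = 1/3 → 1/3 = 1
and checking the remaining 48 assignments likewise gives ≥ 1 in every case.

Yes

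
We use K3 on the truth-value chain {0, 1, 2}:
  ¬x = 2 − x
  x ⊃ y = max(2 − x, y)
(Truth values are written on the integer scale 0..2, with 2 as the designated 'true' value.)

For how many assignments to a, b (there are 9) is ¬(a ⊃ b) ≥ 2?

1

a = 0, b = 0 ↦ 0  <
a = 0, b = 1 ↦ 0  <
a = 0, b = 2 ↦ 0  <
a = 1, b = 0 ↦ 1  <
a = 1, b = 1 ↦ 1  <
a = 1, b = 2 ↦ 0  <
a = 2, b = 0 ↦ 2  ≥
a = 2, b = 1 ↦ 1  <
a = 2, b = 2 ↦ 0  <
So 1 of the 9 assignments meets the threshold.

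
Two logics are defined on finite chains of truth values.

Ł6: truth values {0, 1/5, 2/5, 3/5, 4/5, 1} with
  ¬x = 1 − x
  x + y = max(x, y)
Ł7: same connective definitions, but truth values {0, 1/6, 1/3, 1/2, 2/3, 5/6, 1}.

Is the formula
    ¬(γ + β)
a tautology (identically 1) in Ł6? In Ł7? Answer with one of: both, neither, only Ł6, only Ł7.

In Ł6: at β = 0, γ = 1/5 the value is 4/5 — not a tautology.
In Ł7: at β = 0, γ = 1/6 the value is 5/6 — not a tautology.

neither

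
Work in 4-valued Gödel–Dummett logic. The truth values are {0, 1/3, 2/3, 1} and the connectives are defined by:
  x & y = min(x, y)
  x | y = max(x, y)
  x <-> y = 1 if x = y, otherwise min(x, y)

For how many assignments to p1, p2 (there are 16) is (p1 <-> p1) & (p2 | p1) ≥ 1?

p1 = 0, p2 = 0 ↦ 0  <
p1 = 0, p2 = 1/3 ↦ 1/3  <
p1 = 0, p2 = 2/3 ↦ 2/3  <
p1 = 0, p2 = 1 ↦ 1  ≥
p1 = 1/3, p2 = 0 ↦ 1/3  <
p1 = 1/3, p2 = 1/3 ↦ 1/3  <
p1 = 1/3, p2 = 2/3 ↦ 2/3  <
p1 = 1/3, p2 = 1 ↦ 1  ≥
p1 = 2/3, p2 = 0 ↦ 2/3  <
p1 = 2/3, p2 = 1/3 ↦ 2/3  <
p1 = 2/3, p2 = 2/3 ↦ 2/3  <
p1 = 2/3, p2 = 1 ↦ 1  ≥
p1 = 1, p2 = 0 ↦ 1  ≥
p1 = 1, p2 = 1/3 ↦ 1  ≥
p1 = 1, p2 = 2/3 ↦ 1  ≥
p1 = 1, p2 = 1 ↦ 1  ≥
So 7 of the 16 assignments meet the threshold.

7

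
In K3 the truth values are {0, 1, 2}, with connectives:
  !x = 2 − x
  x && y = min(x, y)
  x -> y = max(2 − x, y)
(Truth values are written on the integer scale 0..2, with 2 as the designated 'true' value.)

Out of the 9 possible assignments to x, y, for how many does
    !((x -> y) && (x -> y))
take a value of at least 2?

x = 0, y = 0 ↦ 0  <
x = 0, y = 1 ↦ 0  <
x = 0, y = 2 ↦ 0  <
x = 1, y = 0 ↦ 1  <
x = 1, y = 1 ↦ 1  <
x = 1, y = 2 ↦ 0  <
x = 2, y = 0 ↦ 2  ≥
x = 2, y = 1 ↦ 1  <
x = 2, y = 2 ↦ 0  <
So 1 of the 9 assignments meets the threshold.

1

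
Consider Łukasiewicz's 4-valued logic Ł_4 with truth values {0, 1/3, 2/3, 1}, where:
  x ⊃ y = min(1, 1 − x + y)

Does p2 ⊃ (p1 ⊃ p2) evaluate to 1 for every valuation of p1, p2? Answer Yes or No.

p1 = 0, p2 = 0 ↦ 1
p1 = 0, p2 = 1/3 ↦ 1
p1 = 0, p2 = 2/3 ↦ 1
p1 = 0, p2 = 1 ↦ 1
p1 = 1/3, p2 = 0 ↦ 1
p1 = 1/3, p2 = 1/3 ↦ 1
p1 = 1/3, p2 = 2/3 ↦ 1
p1 = 1/3, p2 = 1 ↦ 1
p1 = 2/3, p2 = 0 ↦ 1
p1 = 2/3, p2 = 1/3 ↦ 1
p1 = 2/3, p2 = 2/3 ↦ 1
p1 = 2/3, p2 = 1 ↦ 1
p1 = 1, p2 = 0 ↦ 1
p1 = 1, p2 = 1/3 ↦ 1
p1 = 1, p2 = 2/3 ↦ 1
p1 = 1, p2 = 1 ↦ 1
Every assignment gives a value ≥ 1.

Yes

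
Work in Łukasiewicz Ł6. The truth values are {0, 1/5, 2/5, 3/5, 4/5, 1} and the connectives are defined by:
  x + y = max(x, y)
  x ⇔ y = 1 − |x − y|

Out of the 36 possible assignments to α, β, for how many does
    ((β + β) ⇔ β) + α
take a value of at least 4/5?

36

value 1: 36 assignments (counts)
So 36 of the 36 assignments meet the threshold.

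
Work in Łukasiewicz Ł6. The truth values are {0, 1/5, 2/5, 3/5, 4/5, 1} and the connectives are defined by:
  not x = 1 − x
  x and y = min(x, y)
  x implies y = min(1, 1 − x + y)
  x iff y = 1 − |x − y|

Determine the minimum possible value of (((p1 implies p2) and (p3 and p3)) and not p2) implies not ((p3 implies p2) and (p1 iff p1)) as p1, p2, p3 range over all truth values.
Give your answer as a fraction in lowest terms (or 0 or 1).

Take p1 = 0, p2 = 2/5, p3 = 2/5:
p1 implies p2 = 0 implies 2/5 = 1
p3 and p3 = 2/5 and 2/5 = 2/5
(p1 implies p2) and (p3 and p3) = 1 and 2/5 = 2/5
not p2 = not 2/5 = 3/5
((p1 implies p2) and (p3 and p3)) and not p2 = 2/5 and 3/5 = 2/5
p3 implies p2 = 2/5 implies 2/5 = 1
p1 iff p1 = 0 iff 0 = 1
(p3 implies p2) and (p1 iff p1) = 1 and 1 = 1
not ((p3 implies p2) and (p1 iff p1)) = not 1 = 0
(((p1 implies p2) and (p3 and p3)) and not p2) implies not ((p3 implies p2) and (p1 iff p1)) = 2/5 implies 0 = 3/5
No assignment yields a value below 3/5, so this is the minimum.

3/5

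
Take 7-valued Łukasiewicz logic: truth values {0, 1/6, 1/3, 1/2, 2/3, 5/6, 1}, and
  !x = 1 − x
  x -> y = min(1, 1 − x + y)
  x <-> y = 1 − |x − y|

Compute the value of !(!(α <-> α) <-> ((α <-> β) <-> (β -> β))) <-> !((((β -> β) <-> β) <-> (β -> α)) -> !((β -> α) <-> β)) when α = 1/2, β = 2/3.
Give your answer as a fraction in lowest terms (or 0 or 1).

α <-> α = 1/2 <-> 1/2 = 1
!(α <-> α) = !1 = 0
α <-> β = 1/2 <-> 2/3 = 5/6
β -> β = 2/3 -> 2/3 = 1
(α <-> β) <-> (β -> β) = 5/6 <-> 1 = 5/6
!(α <-> α) <-> ((α <-> β) <-> (β -> β)) = 0 <-> 5/6 = 1/6
!(!(α <-> α) <-> ((α <-> β) <-> (β -> β))) = !1/6 = 5/6
β -> β = 2/3 -> 2/3 = 1
(β -> β) <-> β = 1 <-> 2/3 = 2/3
β -> α = 2/3 -> 1/2 = 5/6
((β -> β) <-> β) <-> (β -> α) = 2/3 <-> 5/6 = 5/6
β -> α = 2/3 -> 1/2 = 5/6
(β -> α) <-> β = 5/6 <-> 2/3 = 5/6
!((β -> α) <-> β) = !5/6 = 1/6
(((β -> β) <-> β) <-> (β -> α)) -> !((β -> α) <-> β) = 5/6 -> 1/6 = 1/3
!((((β -> β) <-> β) <-> (β -> α)) -> !((β -> α) <-> β)) = !1/3 = 2/3
!(!(α <-> α) <-> ((α <-> β) <-> (β -> β))) <-> !((((β -> β) <-> β) <-> (β -> α)) -> !((β -> α) <-> β)) = 5/6 <-> 2/3 = 5/6

5/6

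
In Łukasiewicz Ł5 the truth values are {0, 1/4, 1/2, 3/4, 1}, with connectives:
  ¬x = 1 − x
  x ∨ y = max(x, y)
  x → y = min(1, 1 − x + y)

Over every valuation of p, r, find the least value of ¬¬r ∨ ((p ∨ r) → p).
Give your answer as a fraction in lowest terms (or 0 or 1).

Take p = 0, r = 1/2:
¬r = ¬1/2 = 1/2
¬¬r = ¬1/2 = 1/2
p ∨ r = 0 ∨ 1/2 = 1/2
(p ∨ r) → p = 1/2 → 0 = 1/2
¬¬r ∨ ((p ∨ r) → p) = 1/2 ∨ 1/2 = 1/2
No assignment yields a value below 1/2, so this is the minimum.

1/2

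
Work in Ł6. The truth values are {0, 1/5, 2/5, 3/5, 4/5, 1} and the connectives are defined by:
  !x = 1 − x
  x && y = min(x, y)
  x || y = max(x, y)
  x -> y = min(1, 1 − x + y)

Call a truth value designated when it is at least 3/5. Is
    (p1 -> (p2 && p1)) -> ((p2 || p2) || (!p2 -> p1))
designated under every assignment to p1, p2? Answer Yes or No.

No

Counterexample: take p1 = 0, p2 = 0.
p2 && p1 = 0 && 0 = 0
p1 -> (p2 && p1) = 0 -> 0 = 1
p2 || p2 = 0 || 0 = 0
!p2 = !0 = 1
!p2 -> p1 = 1 -> 0 = 0
(p2 || p2) || (!p2 -> p1) = 0 || 0 = 0
(p1 -> (p2 && p1)) -> ((p2 || p2) || (!p2 -> p1)) = 1 -> 0 = 0
This gives 0, which is below 3/5.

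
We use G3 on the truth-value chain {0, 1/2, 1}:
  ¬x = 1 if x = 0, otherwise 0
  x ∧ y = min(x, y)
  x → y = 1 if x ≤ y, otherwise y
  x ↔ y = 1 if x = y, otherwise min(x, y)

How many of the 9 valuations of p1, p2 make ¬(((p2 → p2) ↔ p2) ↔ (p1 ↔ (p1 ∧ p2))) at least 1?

p1 = 0, p2 = 0 ↦ 1  ≥
p1 = 0, p2 = 1/2 ↦ 0  <
p1 = 0, p2 = 1 ↦ 0  <
p1 = 1/2, p2 = 0 ↦ 0  <
p1 = 1/2, p2 = 1/2 ↦ 0  <
p1 = 1/2, p2 = 1 ↦ 0  <
p1 = 1, p2 = 0 ↦ 0  <
p1 = 1, p2 = 1/2 ↦ 0  <
p1 = 1, p2 = 1 ↦ 0  <
So 1 of the 9 assignments meets the threshold.

1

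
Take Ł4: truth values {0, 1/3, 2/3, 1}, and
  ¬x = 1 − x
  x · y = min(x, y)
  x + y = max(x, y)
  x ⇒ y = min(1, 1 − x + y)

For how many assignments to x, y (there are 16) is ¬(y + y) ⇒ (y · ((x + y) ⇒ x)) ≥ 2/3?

x = 0, y = 0 ↦ 0  <
x = 0, y = 1/3 ↦ 2/3  ≥
x = 0, y = 2/3 ↦ 1  ≥
x = 0, y = 1 ↦ 1  ≥
x = 1/3, y = 0 ↦ 0  <
x = 1/3, y = 1/3 ↦ 2/3  ≥
x = 1/3, y = 2/3 ↦ 1  ≥
x = 1/3, y = 1 ↦ 1  ≥
x = 2/3, y = 0 ↦ 0  <
x = 2/3, y = 1/3 ↦ 2/3  ≥
x = 2/3, y = 2/3 ↦ 1  ≥
x = 2/3, y = 1 ↦ 1  ≥
x = 1, y = 0 ↦ 0  <
x = 1, y = 1/3 ↦ 2/3  ≥
x = 1, y = 2/3 ↦ 1  ≥
x = 1, y = 1 ↦ 1  ≥
So 12 of the 16 assignments meet the threshold.

12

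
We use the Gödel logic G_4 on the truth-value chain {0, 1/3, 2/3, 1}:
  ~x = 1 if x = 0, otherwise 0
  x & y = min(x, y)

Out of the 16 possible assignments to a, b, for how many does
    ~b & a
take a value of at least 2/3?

a = 0, b = 0 ↦ 0  <
a = 0, b = 1/3 ↦ 0  <
a = 0, b = 2/3 ↦ 0  <
a = 0, b = 1 ↦ 0  <
a = 1/3, b = 0 ↦ 1/3  <
a = 1/3, b = 1/3 ↦ 0  <
a = 1/3, b = 2/3 ↦ 0  <
a = 1/3, b = 1 ↦ 0  <
a = 2/3, b = 0 ↦ 2/3  ≥
a = 2/3, b = 1/3 ↦ 0  <
a = 2/3, b = 2/3 ↦ 0  <
a = 2/3, b = 1 ↦ 0  <
a = 1, b = 0 ↦ 1  ≥
a = 1, b = 1/3 ↦ 0  <
a = 1, b = 2/3 ↦ 0  <
a = 1, b = 1 ↦ 0  <
So 2 of the 16 assignments meet the threshold.

2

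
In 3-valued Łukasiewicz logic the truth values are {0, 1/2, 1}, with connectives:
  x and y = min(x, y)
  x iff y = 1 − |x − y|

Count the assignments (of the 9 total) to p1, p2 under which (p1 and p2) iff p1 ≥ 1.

p1 = 0, p2 = 0 ↦ 1  ≥
p1 = 0, p2 = 1/2 ↦ 1  ≥
p1 = 0, p2 = 1 ↦ 1  ≥
p1 = 1/2, p2 = 0 ↦ 1/2  <
p1 = 1/2, p2 = 1/2 ↦ 1  ≥
p1 = 1/2, p2 = 1 ↦ 1  ≥
p1 = 1, p2 = 0 ↦ 0  <
p1 = 1, p2 = 1/2 ↦ 1/2  <
p1 = 1, p2 = 1 ↦ 1  ≥
So 6 of the 9 assignments meet the threshold.

6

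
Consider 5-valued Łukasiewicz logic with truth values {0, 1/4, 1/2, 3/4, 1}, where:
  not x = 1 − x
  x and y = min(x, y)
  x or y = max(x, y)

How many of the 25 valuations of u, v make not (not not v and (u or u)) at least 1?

value 1: 9 assignments (counts)
value 3/4: 7 assignments
value 1/2: 5 assignments
value 1/4: 3 assignments
value 0: 1 assignment
So 9 of the 25 assignments meet the threshold.

9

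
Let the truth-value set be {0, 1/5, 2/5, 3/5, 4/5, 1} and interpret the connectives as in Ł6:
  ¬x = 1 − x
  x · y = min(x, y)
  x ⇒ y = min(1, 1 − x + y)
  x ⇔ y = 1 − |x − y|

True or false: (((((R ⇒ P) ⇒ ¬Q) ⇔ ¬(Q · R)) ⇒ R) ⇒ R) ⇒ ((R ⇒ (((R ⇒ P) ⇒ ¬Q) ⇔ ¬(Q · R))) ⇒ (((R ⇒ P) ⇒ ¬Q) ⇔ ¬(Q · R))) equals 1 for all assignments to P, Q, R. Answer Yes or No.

At P = 2/5, Q = 0, R = 2/5, for instance:
R ⇒ P = 2/5 ⇒ 2/5 = 1
¬Q = ¬0 = 1
(R ⇒ P) ⇒ ¬Q = 1 ⇒ 1 = 1
Q · R = 0 · 2/5 = 0
¬(Q · R) = ¬0 = 1
((R ⇒ P) ⇒ ¬Q) ⇔ ¬(Q · R) = 1 ⇔ 1 = 1
(((R ⇒ P) ⇒ ¬Q) ⇔ ¬(Q · R)) ⇒ R = 1 ⇒ 2/5 = 2/5
((((R ⇒ P) ⇒ ¬Q) ⇔ ¬(Q · R)) ⇒ R) ⇒ R = 2/5 ⇒ 2/5 = 1
R ⇒ (((R ⇒ P) ⇒ ¬Q) ⇔ ¬(Q · R)) = 2/5 ⇒ 1 = 1
(R ⇒ (((R ⇒ P) ⇒ ¬Q) ⇔ ¬(Q · R))) ⇒ (((R ⇒ P) ⇒ ¬Q) ⇔ ¬(Q · R)) = 1 ⇒ 1 = 1
(((((R ⇒ P) ⇒ ¬Q) ⇔ ¬(Q · R)) ⇒ R) ⇒ R) ⇒ ((R ⇒ (((R ⇒ P) ⇒ ¬Q) ⇔ ¬(Q · R))) ⇒ (((R ⇒ P) ⇒ ¬Q) ⇔ ¬(Q · R))) = 1 ⇒ 1 = 1
and checking the remaining 215 assignments likewise gives ≥ 1 in every case.

Yes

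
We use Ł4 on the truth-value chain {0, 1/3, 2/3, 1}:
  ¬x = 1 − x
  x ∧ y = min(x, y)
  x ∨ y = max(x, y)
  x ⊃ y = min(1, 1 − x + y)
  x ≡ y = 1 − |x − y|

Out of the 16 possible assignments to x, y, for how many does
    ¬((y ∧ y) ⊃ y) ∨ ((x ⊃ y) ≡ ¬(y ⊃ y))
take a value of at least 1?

1

x = 0, y = 0 ↦ 0  <
x = 0, y = 1/3 ↦ 0  <
x = 0, y = 2/3 ↦ 0  <
x = 0, y = 1 ↦ 0  <
x = 1/3, y = 0 ↦ 1/3  <
x = 1/3, y = 1/3 ↦ 0  <
x = 1/3, y = 2/3 ↦ 0  <
x = 1/3, y = 1 ↦ 0  <
x = 2/3, y = 0 ↦ 2/3  <
x = 2/3, y = 1/3 ↦ 1/3  <
x = 2/3, y = 2/3 ↦ 0  <
x = 2/3, y = 1 ↦ 0  <
x = 1, y = 0 ↦ 1  ≥
x = 1, y = 1/3 ↦ 2/3  <
x = 1, y = 2/3 ↦ 1/3  <
x = 1, y = 1 ↦ 0  <
So 1 of the 16 assignments meets the threshold.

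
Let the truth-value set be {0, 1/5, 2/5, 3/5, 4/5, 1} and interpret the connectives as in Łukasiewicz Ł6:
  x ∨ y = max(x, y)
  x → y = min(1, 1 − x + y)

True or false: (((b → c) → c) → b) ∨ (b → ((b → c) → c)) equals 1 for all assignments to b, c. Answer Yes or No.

At b = 3/5, c = 0, for instance:
b → c = 3/5 → 0 = 2/5
(b → c) → c = 2/5 → 0 = 3/5
((b → c) → c) → b = 3/5 → 3/5 = 1
b → ((b → c) → c) = 3/5 → 3/5 = 1
(((b → c) → c) → b) ∨ (b → ((b → c) → c)) = 1 ∨ 1 = 1
and checking the remaining 35 assignments likewise gives ≥ 1 in every case.

Yes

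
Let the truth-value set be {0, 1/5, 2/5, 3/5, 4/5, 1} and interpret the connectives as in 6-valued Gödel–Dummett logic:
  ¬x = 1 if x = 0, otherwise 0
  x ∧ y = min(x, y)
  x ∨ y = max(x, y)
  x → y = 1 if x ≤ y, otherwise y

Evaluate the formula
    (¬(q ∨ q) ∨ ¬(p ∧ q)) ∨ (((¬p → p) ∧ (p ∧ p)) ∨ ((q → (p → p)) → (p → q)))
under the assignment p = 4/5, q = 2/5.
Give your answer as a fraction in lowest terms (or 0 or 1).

q ∨ q = 2/5 ∨ 2/5 = 2/5
¬(q ∨ q) = ¬2/5 = 0
p ∧ q = 4/5 ∧ 2/5 = 2/5
¬(p ∧ q) = ¬2/5 = 0
¬(q ∨ q) ∨ ¬(p ∧ q) = 0 ∨ 0 = 0
¬p = ¬4/5 = 0
¬p → p = 0 → 4/5 = 1
p ∧ p = 4/5 ∧ 4/5 = 4/5
(¬p → p) ∧ (p ∧ p) = 1 ∧ 4/5 = 4/5
p → p = 4/5 → 4/5 = 1
q → (p → p) = 2/5 → 1 = 1
p → q = 4/5 → 2/5 = 2/5
(q → (p → p)) → (p → q) = 1 → 2/5 = 2/5
((¬p → p) ∧ (p ∧ p)) ∨ ((q → (p → p)) → (p → q)) = 4/5 ∨ 2/5 = 4/5
(¬(q ∨ q) ∨ ¬(p ∧ q)) ∨ (((¬p → p) ∧ (p ∧ p)) ∨ ((q → (p → p)) → (p → q))) = 0 ∨ 4/5 = 4/5

4/5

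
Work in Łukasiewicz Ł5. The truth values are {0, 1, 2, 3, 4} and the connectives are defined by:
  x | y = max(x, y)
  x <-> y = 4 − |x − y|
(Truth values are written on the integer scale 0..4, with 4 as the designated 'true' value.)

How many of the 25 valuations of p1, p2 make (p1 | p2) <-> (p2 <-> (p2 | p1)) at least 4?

7

value 4: 7 assignments (counts)
value 3: 7 assignments
value 2: 6 assignments
value 1: 3 assignments
value 0: 2 assignments
So 7 of the 25 assignments meet the threshold.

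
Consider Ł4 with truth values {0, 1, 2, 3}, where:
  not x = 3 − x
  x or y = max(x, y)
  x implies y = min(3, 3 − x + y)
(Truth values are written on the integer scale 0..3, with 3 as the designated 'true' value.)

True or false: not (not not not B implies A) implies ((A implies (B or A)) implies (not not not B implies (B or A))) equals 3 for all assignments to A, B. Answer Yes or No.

No

Counterexample: take A = 0, B = 0.
not B = not 0 = 3
not not B = not 3 = 0
not not not B = not 0 = 3
not not not B implies A = 3 implies 0 = 0
not (not not not B implies A) = not 0 = 3
B or A = 0 or 0 = 0
A implies (B or A) = 0 implies 0 = 3
not not not B implies (B or A) = 3 implies 0 = 0
(A implies (B or A)) implies (not not not B implies (B or A)) = 3 implies 0 = 0
not (not not not B implies A) implies ((A implies (B or A)) implies (not not not B implies (B or A))) = 3 implies 0 = 0
This gives 0 ≠ 3.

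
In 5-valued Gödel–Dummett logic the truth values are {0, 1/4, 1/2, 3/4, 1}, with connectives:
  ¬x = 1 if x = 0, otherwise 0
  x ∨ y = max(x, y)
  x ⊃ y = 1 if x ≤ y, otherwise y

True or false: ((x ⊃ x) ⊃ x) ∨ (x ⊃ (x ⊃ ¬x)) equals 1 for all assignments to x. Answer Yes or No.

Counterexample: take x = 1/4.
x ⊃ x = 1/4 ⊃ 1/4 = 1
(x ⊃ x) ⊃ x = 1 ⊃ 1/4 = 1/4
¬x = ¬1/4 = 0
x ⊃ ¬x = 1/4 ⊃ 0 = 0
x ⊃ (x ⊃ ¬x) = 1/4 ⊃ 0 = 0
((x ⊃ x) ⊃ x) ∨ (x ⊃ (x ⊃ ¬x)) = 1/4 ∨ 0 = 1/4
This gives 1/4 ≠ 1.

No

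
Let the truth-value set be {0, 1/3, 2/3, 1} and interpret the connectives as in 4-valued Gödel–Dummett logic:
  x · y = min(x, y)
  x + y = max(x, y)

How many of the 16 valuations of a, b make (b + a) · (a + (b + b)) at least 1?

a = 0, b = 0 ↦ 0  <
a = 0, b = 1/3 ↦ 1/3  <
a = 0, b = 2/3 ↦ 2/3  <
a = 0, b = 1 ↦ 1  ≥
a = 1/3, b = 0 ↦ 1/3  <
a = 1/3, b = 1/3 ↦ 1/3  <
a = 1/3, b = 2/3 ↦ 2/3  <
a = 1/3, b = 1 ↦ 1  ≥
a = 2/3, b = 0 ↦ 2/3  <
a = 2/3, b = 1/3 ↦ 2/3  <
a = 2/3, b = 2/3 ↦ 2/3  <
a = 2/3, b = 1 ↦ 1  ≥
a = 1, b = 0 ↦ 1  ≥
a = 1, b = 1/3 ↦ 1  ≥
a = 1, b = 2/3 ↦ 1  ≥
a = 1, b = 1 ↦ 1  ≥
So 7 of the 16 assignments meet the threshold.

7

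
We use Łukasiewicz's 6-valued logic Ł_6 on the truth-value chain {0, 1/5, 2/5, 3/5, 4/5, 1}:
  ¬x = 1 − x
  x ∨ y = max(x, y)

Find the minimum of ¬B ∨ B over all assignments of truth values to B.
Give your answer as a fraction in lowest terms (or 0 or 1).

3/5

Take B = 2/5:
¬B = ¬2/5 = 3/5
¬B ∨ B = 3/5 ∨ 2/5 = 3/5
No assignment yields a value below 3/5, so this is the minimum.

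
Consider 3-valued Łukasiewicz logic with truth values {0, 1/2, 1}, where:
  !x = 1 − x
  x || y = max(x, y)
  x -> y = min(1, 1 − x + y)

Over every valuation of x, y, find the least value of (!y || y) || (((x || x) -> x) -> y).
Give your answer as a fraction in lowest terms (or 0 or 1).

1/2

Take x = 0, y = 1/2:
!y = !1/2 = 1/2
!y || y = 1/2 || 1/2 = 1/2
x || x = 0 || 0 = 0
(x || x) -> x = 0 -> 0 = 1
((x || x) -> x) -> y = 1 -> 1/2 = 1/2
(!y || y) || (((x || x) -> x) -> y) = 1/2 || 1/2 = 1/2
No assignment yields a value below 1/2, so this is the minimum.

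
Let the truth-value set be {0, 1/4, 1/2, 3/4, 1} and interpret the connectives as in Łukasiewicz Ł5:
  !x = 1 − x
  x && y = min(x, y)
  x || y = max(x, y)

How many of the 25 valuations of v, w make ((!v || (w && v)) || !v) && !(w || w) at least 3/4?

value 1: 1 assignment (counts)
value 3/4: 3 assignments (counts)
value 1/2: 7 assignments
value 1/4: 8 assignments
value 0: 6 assignments
So 4 of the 25 assignments meet the threshold.

4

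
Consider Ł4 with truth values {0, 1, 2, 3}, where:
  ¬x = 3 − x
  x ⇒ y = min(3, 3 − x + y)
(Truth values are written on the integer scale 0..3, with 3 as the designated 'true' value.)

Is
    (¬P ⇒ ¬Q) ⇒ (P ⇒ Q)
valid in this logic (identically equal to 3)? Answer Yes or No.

No

Counterexample: take P = 1, Q = 0.
¬P = ¬1 = 2
¬Q = ¬0 = 3
¬P ⇒ ¬Q = 2 ⇒ 3 = 3
P ⇒ Q = 1 ⇒ 0 = 2
(¬P ⇒ ¬Q) ⇒ (P ⇒ Q) = 3 ⇒ 2 = 2
This gives 2 ≠ 3.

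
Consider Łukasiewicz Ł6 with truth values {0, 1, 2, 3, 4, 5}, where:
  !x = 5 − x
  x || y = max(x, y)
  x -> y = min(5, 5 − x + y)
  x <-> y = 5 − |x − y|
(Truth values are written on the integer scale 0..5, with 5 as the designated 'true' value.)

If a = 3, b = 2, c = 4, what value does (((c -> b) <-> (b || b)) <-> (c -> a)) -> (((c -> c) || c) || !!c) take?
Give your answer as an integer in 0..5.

5

c -> b = 4 -> 2 = 3
b || b = 2 || 2 = 2
(c -> b) <-> (b || b) = 3 <-> 2 = 4
c -> a = 4 -> 3 = 4
((c -> b) <-> (b || b)) <-> (c -> a) = 4 <-> 4 = 5
c -> c = 4 -> 4 = 5
(c -> c) || c = 5 || 4 = 5
!c = !4 = 1
!!c = !1 = 4
((c -> c) || c) || !!c = 5 || 4 = 5
(((c -> b) <-> (b || b)) <-> (c -> a)) -> (((c -> c) || c) || !!c) = 5 -> 5 = 5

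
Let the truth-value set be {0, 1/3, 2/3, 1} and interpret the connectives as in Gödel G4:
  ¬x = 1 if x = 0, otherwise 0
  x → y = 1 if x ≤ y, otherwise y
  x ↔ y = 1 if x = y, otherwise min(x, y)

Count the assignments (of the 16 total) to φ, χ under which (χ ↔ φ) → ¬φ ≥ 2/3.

φ = 0, χ = 0 ↦ 1  ≥
φ = 0, χ = 1/3 ↦ 1  ≥
φ = 0, χ = 2/3 ↦ 1  ≥
φ = 0, χ = 1 ↦ 1  ≥
φ = 1/3, χ = 0 ↦ 1  ≥
φ = 1/3, χ = 1/3 ↦ 0  <
φ = 1/3, χ = 2/3 ↦ 0  <
φ = 1/3, χ = 1 ↦ 0  <
φ = 2/3, χ = 0 ↦ 1  ≥
φ = 2/3, χ = 1/3 ↦ 0  <
φ = 2/3, χ = 2/3 ↦ 0  <
φ = 2/3, χ = 1 ↦ 0  <
φ = 1, χ = 0 ↦ 1  ≥
φ = 1, χ = 1/3 ↦ 0  <
φ = 1, χ = 2/3 ↦ 0  <
φ = 1, χ = 1 ↦ 0  <
So 7 of the 16 assignments meet the threshold.

7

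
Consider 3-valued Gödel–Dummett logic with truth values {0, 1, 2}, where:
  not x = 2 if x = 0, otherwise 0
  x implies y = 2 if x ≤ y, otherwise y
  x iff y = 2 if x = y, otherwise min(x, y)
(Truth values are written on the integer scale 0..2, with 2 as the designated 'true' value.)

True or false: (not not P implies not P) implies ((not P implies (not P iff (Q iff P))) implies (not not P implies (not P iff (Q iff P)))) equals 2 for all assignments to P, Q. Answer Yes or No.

Yes

P = 0, Q = 0 ↦ 2
P = 0, Q = 1 ↦ 2
P = 0, Q = 2 ↦ 2
P = 1, Q = 0 ↦ 2
P = 1, Q = 1 ↦ 2
P = 1, Q = 2 ↦ 2
P = 2, Q = 0 ↦ 2
P = 2, Q = 1 ↦ 2
P = 2, Q = 2 ↦ 2
Every assignment gives a value ≥ 2.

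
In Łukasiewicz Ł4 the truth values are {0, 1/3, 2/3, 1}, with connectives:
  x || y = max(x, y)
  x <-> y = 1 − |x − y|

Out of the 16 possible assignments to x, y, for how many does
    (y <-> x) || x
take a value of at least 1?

7

x = 0, y = 0 ↦ 1  ≥
x = 0, y = 1/3 ↦ 2/3  <
x = 0, y = 2/3 ↦ 1/3  <
x = 0, y = 1 ↦ 0  <
x = 1/3, y = 0 ↦ 2/3  <
x = 1/3, y = 1/3 ↦ 1  ≥
x = 1/3, y = 2/3 ↦ 2/3  <
x = 1/3, y = 1 ↦ 1/3  <
x = 2/3, y = 0 ↦ 2/3  <
x = 2/3, y = 1/3 ↦ 2/3  <
x = 2/3, y = 2/3 ↦ 1  ≥
x = 2/3, y = 1 ↦ 2/3  <
x = 1, y = 0 ↦ 1  ≥
x = 1, y = 1/3 ↦ 1  ≥
x = 1, y = 2/3 ↦ 1  ≥
x = 1, y = 1 ↦ 1  ≥
So 7 of the 16 assignments meet the threshold.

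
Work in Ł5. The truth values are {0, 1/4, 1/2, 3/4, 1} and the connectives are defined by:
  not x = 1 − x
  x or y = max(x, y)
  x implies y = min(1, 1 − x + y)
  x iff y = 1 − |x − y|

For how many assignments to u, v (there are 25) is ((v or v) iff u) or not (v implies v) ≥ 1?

5

value 1: 5 assignments (counts)
value 3/4: 8 assignments
value 1/2: 6 assignments
value 1/4: 4 assignments
value 0: 2 assignments
So 5 of the 25 assignments meet the threshold.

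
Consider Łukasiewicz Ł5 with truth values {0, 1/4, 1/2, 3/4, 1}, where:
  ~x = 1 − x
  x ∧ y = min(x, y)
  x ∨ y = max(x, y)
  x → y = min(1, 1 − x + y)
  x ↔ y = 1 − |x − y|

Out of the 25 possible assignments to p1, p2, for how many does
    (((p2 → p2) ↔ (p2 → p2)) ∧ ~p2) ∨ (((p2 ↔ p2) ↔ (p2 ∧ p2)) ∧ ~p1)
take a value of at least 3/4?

14

value 1: 6 assignments (counts)
value 3/4: 8 assignments (counts)
value 1/2: 7 assignments
value 1/4: 3 assignments
value 0: 1 assignment
So 14 of the 25 assignments meet the threshold.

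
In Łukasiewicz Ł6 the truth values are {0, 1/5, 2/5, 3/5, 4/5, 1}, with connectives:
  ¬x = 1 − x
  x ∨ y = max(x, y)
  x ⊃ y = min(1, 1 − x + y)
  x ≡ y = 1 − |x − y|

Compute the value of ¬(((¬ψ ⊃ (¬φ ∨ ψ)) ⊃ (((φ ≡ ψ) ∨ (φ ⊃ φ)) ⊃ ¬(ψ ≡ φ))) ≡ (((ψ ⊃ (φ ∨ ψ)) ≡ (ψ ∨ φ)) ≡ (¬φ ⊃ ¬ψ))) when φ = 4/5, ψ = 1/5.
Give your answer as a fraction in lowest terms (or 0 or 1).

¬ψ = ¬1/5 = 4/5
¬φ = ¬4/5 = 1/5
¬φ ∨ ψ = 1/5 ∨ 1/5 = 1/5
¬ψ ⊃ (¬φ ∨ ψ) = 4/5 ⊃ 1/5 = 2/5
φ ≡ ψ = 4/5 ≡ 1/5 = 2/5
φ ⊃ φ = 4/5 ⊃ 4/5 = 1
(φ ≡ ψ) ∨ (φ ⊃ φ) = 2/5 ∨ 1 = 1
ψ ≡ φ = 1/5 ≡ 4/5 = 2/5
¬(ψ ≡ φ) = ¬2/5 = 3/5
((φ ≡ ψ) ∨ (φ ⊃ φ)) ⊃ ¬(ψ ≡ φ) = 1 ⊃ 3/5 = 3/5
(¬ψ ⊃ (¬φ ∨ ψ)) ⊃ (((φ ≡ ψ) ∨ (φ ⊃ φ)) ⊃ ¬(ψ ≡ φ)) = 2/5 ⊃ 3/5 = 1
φ ∨ ψ = 4/5 ∨ 1/5 = 4/5
ψ ⊃ (φ ∨ ψ) = 1/5 ⊃ 4/5 = 1
ψ ∨ φ = 1/5 ∨ 4/5 = 4/5
(ψ ⊃ (φ ∨ ψ)) ≡ (ψ ∨ φ) = 1 ≡ 4/5 = 4/5
¬φ = ¬4/5 = 1/5
¬ψ = ¬1/5 = 4/5
¬φ ⊃ ¬ψ = 1/5 ⊃ 4/5 = 1
((ψ ⊃ (φ ∨ ψ)) ≡ (ψ ∨ φ)) ≡ (¬φ ⊃ ¬ψ) = 4/5 ≡ 1 = 4/5
((¬ψ ⊃ (¬φ ∨ ψ)) ⊃ (((φ ≡ ψ) ∨ (φ ⊃ φ)) ⊃ ¬(ψ ≡ φ))) ≡ (((ψ ⊃ (φ ∨ ψ)) ≡ (ψ ∨ φ)) ≡ (¬φ ⊃ ¬ψ)) = 1 ≡ 4/5 = 4/5
¬(((¬ψ ⊃ (¬φ ∨ ψ)) ⊃ (((φ ≡ ψ) ∨ (φ ⊃ φ)) ⊃ ¬(ψ ≡ φ))) ≡ (((ψ ⊃ (φ ∨ ψ)) ≡ (ψ ∨ φ)) ≡ (¬φ ⊃ ¬ψ))) = ¬4/5 = 1/5

1/5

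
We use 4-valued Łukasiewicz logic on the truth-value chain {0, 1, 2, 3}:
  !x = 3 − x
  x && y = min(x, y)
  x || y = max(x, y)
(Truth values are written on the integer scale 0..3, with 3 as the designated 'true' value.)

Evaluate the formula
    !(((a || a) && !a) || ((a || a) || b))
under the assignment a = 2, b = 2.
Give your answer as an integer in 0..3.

1

a || a = 2 || 2 = 2
!a = !2 = 1
(a || a) && !a = 2 && 1 = 1
a || a = 2 || 2 = 2
(a || a) || b = 2 || 2 = 2
((a || a) && !a) || ((a || a) || b) = 1 || 2 = 2
!(((a || a) && !a) || ((a || a) || b)) = !2 = 1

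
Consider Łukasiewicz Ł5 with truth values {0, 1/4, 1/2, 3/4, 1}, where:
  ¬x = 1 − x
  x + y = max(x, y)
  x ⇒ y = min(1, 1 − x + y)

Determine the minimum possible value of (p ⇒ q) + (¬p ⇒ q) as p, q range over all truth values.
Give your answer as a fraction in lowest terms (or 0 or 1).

1/2

Take p = 1/2, q = 0:
p ⇒ q = 1/2 ⇒ 0 = 1/2
¬p = ¬1/2 = 1/2
¬p ⇒ q = 1/2 ⇒ 0 = 1/2
(p ⇒ q) + (¬p ⇒ q) = 1/2 + 1/2 = 1/2
No assignment yields a value below 1/2, so this is the minimum.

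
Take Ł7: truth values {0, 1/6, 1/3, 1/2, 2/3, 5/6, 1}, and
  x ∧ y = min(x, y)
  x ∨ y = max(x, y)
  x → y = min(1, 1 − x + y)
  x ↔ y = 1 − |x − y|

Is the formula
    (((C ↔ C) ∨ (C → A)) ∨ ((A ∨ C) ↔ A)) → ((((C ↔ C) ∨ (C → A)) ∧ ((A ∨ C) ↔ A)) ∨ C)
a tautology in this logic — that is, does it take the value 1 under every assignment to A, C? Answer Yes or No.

Counterexample: take A = 0, C = 1/6.
C ↔ C = 1/6 ↔ 1/6 = 1
C → A = 1/6 → 0 = 5/6
(C ↔ C) ∨ (C → A) = 1 ∨ 5/6 = 1
A ∨ C = 0 ∨ 1/6 = 1/6
(A ∨ C) ↔ A = 1/6 ↔ 0 = 5/6
((C ↔ C) ∨ (C → A)) ∨ ((A ∨ C) ↔ A) = 1 ∨ 5/6 = 1
C ↔ C = 1/6 ↔ 1/6 = 1
C → A = 1/6 → 0 = 5/6
(C ↔ C) ∨ (C → A) = 1 ∨ 5/6 = 1
A ∨ C = 0 ∨ 1/6 = 1/6
(A ∨ C) ↔ A = 1/6 ↔ 0 = 5/6
((C ↔ C) ∨ (C → A)) ∧ ((A ∨ C) ↔ A) = 1 ∧ 5/6 = 5/6
(((C ↔ C) ∨ (C → A)) ∧ ((A ∨ C) ↔ A)) ∨ C = 5/6 ∨ 1/6 = 5/6
(((C ↔ C) ∨ (C → A)) ∨ ((A ∨ C) ↔ A)) → ((((C ↔ C) ∨ (C → A)) ∧ ((A ∨ C) ↔ A)) ∨ C) = 1 → 5/6 = 5/6
This gives 5/6 ≠ 1.

No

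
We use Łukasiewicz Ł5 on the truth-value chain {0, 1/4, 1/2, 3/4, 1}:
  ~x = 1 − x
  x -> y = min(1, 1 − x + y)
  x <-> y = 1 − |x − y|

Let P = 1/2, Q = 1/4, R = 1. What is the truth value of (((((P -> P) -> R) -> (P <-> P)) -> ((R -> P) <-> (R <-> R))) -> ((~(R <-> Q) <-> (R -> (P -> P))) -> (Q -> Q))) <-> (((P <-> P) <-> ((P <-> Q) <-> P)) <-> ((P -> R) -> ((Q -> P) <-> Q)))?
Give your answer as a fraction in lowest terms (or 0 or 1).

P -> P = 1/2 -> 1/2 = 1
(P -> P) -> R = 1 -> 1 = 1
P <-> P = 1/2 <-> 1/2 = 1
((P -> P) -> R) -> (P <-> P) = 1 -> 1 = 1
R -> P = 1 -> 1/2 = 1/2
R <-> R = 1 <-> 1 = 1
(R -> P) <-> (R <-> R) = 1/2 <-> 1 = 1/2
(((P -> P) -> R) -> (P <-> P)) -> ((R -> P) <-> (R <-> R)) = 1 -> 1/2 = 1/2
R <-> Q = 1 <-> 1/4 = 1/4
~(R <-> Q) = ~1/4 = 3/4
P -> P = 1/2 -> 1/2 = 1
R -> (P -> P) = 1 -> 1 = 1
~(R <-> Q) <-> (R -> (P -> P)) = 3/4 <-> 1 = 3/4
Q -> Q = 1/4 -> 1/4 = 1
(~(R <-> Q) <-> (R -> (P -> P))) -> (Q -> Q) = 3/4 -> 1 = 1
((((P -> P) -> R) -> (P <-> P)) -> ((R -> P) <-> (R <-> R))) -> ((~(R <-> Q) <-> (R -> (P -> P))) -> (Q -> Q)) = 1/2 -> 1 = 1
P <-> P = 1/2 <-> 1/2 = 1
P <-> Q = 1/2 <-> 1/4 = 3/4
(P <-> Q) <-> P = 3/4 <-> 1/2 = 3/4
(P <-> P) <-> ((P <-> Q) <-> P) = 1 <-> 3/4 = 3/4
P -> R = 1/2 -> 1 = 1
Q -> P = 1/4 -> 1/2 = 1
(Q -> P) <-> Q = 1 <-> 1/4 = 1/4
(P -> R) -> ((Q -> P) <-> Q) = 1 -> 1/4 = 1/4
((P <-> P) <-> ((P <-> Q) <-> P)) <-> ((P -> R) -> ((Q -> P) <-> Q)) = 3/4 <-> 1/4 = 1/2
(((((P -> P) -> R) -> (P <-> P)) -> ((R -> P) <-> (R <-> R))) -> ((~(R <-> Q) <-> (R -> (P -> P))) -> (Q -> Q))) <-> (((P <-> P) <-> ((P <-> Q) <-> P)) <-> ((P -> R) -> ((Q -> P) <-> Q))) = 1 <-> 1/2 = 1/2

1/2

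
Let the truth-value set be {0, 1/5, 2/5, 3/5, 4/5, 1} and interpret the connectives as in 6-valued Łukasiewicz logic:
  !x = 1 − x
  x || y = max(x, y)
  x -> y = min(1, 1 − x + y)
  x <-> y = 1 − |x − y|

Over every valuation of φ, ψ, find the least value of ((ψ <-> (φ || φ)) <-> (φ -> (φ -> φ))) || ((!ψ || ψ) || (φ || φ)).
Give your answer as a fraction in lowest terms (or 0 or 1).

Take φ = 0, ψ = 2/5:
φ || φ = 0 || 0 = 0
ψ <-> (φ || φ) = 2/5 <-> 0 = 3/5
φ -> φ = 0 -> 0 = 1
φ -> (φ -> φ) = 0 -> 1 = 1
(ψ <-> (φ || φ)) <-> (φ -> (φ -> φ)) = 3/5 <-> 1 = 3/5
!ψ = !2/5 = 3/5
!ψ || ψ = 3/5 || 2/5 = 3/5
φ || φ = 0 || 0 = 0
(!ψ || ψ) || (φ || φ) = 3/5 || 0 = 3/5
((ψ <-> (φ || φ)) <-> (φ -> (φ -> φ))) || ((!ψ || ψ) || (φ || φ)) = 3/5 || 3/5 = 3/5
No assignment yields a value below 3/5, so this is the minimum.

3/5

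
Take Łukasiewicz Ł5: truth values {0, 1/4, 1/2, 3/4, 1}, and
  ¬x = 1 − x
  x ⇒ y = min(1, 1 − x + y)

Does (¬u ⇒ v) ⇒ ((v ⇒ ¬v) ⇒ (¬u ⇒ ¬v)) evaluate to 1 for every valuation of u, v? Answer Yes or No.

At u = 1/2, v = 0, for instance:
¬u = ¬1/2 = 1/2
¬u ⇒ v = 1/2 ⇒ 0 = 1/2
¬v = ¬0 = 1
v ⇒ ¬v = 0 ⇒ 1 = 1
¬u ⇒ ¬v = 1/2 ⇒ 1 = 1
(v ⇒ ¬v) ⇒ (¬u ⇒ ¬v) = 1 ⇒ 1 = 1
(¬u ⇒ v) ⇒ ((v ⇒ ¬v) ⇒ (¬u ⇒ ¬v)) = 1/2 ⇒ 1 = 1
and checking the remaining 24 assignments likewise gives ≥ 1 in every case.

Yes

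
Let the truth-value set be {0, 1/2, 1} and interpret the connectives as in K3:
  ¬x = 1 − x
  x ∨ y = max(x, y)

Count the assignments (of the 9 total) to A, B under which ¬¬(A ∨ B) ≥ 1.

A = 0, B = 0 ↦ 0  <
A = 0, B = 1/2 ↦ 1/2  <
A = 0, B = 1 ↦ 1  ≥
A = 1/2, B = 0 ↦ 1/2  <
A = 1/2, B = 1/2 ↦ 1/2  <
A = 1/2, B = 1 ↦ 1  ≥
A = 1, B = 0 ↦ 1  ≥
A = 1, B = 1/2 ↦ 1  ≥
A = 1, B = 1 ↦ 1  ≥
So 5 of the 9 assignments meet the threshold.

5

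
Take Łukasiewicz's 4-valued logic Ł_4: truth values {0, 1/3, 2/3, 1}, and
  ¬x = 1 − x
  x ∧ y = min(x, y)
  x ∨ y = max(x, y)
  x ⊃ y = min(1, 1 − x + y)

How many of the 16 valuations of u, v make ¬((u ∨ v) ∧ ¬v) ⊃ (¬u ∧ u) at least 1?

u = 0, v = 0 ↦ 0  <
u = 0, v = 1/3 ↦ 1/3  <
u = 0, v = 2/3 ↦ 1/3  <
u = 0, v = 1 ↦ 0  <
u = 1/3, v = 0 ↦ 2/3  <
u = 1/3, v = 1/3 ↦ 2/3  <
u = 1/3, v = 2/3 ↦ 2/3  <
u = 1/3, v = 1 ↦ 1/3  <
u = 2/3, v = 0 ↦ 1  ≥
u = 2/3, v = 1/3 ↦ 1  ≥
u = 2/3, v = 2/3 ↦ 2/3  <
u = 2/3, v = 1 ↦ 1/3  <
u = 1, v = 0 ↦ 1  ≥
u = 1, v = 1/3 ↦ 2/3  <
u = 1, v = 2/3 ↦ 1/3  <
u = 1, v = 1 ↦ 0  <
So 3 of the 16 assignments meet the threshold.

3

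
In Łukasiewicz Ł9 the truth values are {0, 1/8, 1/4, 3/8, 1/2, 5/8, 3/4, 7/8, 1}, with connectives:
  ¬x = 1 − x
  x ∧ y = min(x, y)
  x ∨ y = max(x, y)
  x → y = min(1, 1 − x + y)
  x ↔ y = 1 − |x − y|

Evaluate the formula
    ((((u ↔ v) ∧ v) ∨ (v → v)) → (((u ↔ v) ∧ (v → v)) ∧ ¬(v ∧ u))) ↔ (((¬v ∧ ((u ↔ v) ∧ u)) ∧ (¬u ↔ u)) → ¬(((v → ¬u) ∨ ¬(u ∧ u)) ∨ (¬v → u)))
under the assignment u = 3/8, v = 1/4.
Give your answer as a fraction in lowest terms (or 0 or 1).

7/8

u ↔ v = 3/8 ↔ 1/4 = 7/8
(u ↔ v) ∧ v = 7/8 ∧ 1/4 = 1/4
v → v = 1/4 → 1/4 = 1
((u ↔ v) ∧ v) ∨ (v → v) = 1/4 ∨ 1 = 1
u ↔ v = 3/8 ↔ 1/4 = 7/8
v → v = 1/4 → 1/4 = 1
(u ↔ v) ∧ (v → v) = 7/8 ∧ 1 = 7/8
v ∧ u = 1/4 ∧ 3/8 = 1/4
¬(v ∧ u) = ¬1/4 = 3/4
((u ↔ v) ∧ (v → v)) ∧ ¬(v ∧ u) = 7/8 ∧ 3/4 = 3/4
(((u ↔ v) ∧ v) ∨ (v → v)) → (((u ↔ v) ∧ (v → v)) ∧ ¬(v ∧ u)) = 1 → 3/4 = 3/4
¬v = ¬1/4 = 3/4
u ↔ v = 3/8 ↔ 1/4 = 7/8
(u ↔ v) ∧ u = 7/8 ∧ 3/8 = 3/8
¬v ∧ ((u ↔ v) ∧ u) = 3/4 ∧ 3/8 = 3/8
¬u = ¬3/8 = 5/8
¬u ↔ u = 5/8 ↔ 3/8 = 3/4
(¬v ∧ ((u ↔ v) ∧ u)) ∧ (¬u ↔ u) = 3/8 ∧ 3/4 = 3/8
¬u = ¬3/8 = 5/8
v → ¬u = 1/4 → 5/8 = 1
u ∧ u = 3/8 ∧ 3/8 = 3/8
¬(u ∧ u) = ¬3/8 = 5/8
(v → ¬u) ∨ ¬(u ∧ u) = 1 ∨ 5/8 = 1
¬v = ¬1/4 = 3/4
¬v → u = 3/4 → 3/8 = 5/8
((v → ¬u) ∨ ¬(u ∧ u)) ∨ (¬v → u) = 1 ∨ 5/8 = 1
¬(((v → ¬u) ∨ ¬(u ∧ u)) ∨ (¬v → u)) = ¬1 = 0
((¬v ∧ ((u ↔ v) ∧ u)) ∧ (¬u ↔ u)) → ¬(((v → ¬u) ∨ ¬(u ∧ u)) ∨ (¬v → u)) = 3/8 → 0 = 5/8
((((u ↔ v) ∧ v) ∨ (v → v)) → (((u ↔ v) ∧ (v → v)) ∧ ¬(v ∧ u))) ↔ (((¬v ∧ ((u ↔ v) ∧ u)) ∧ (¬u ↔ u)) → ¬(((v → ¬u) ∨ ¬(u ∧ u)) ∨ (¬v → u))) = 3/4 ↔ 5/8 = 7/8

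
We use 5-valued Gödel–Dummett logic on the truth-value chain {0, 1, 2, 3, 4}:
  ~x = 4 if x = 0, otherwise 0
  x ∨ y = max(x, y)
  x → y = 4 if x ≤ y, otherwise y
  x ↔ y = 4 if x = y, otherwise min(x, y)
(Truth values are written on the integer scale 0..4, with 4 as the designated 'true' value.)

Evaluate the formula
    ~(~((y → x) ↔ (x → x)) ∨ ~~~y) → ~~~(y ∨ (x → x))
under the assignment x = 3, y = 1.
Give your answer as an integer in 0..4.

y → x = 1 → 3 = 4
x → x = 3 → 3 = 4
(y → x) ↔ (x → x) = 4 ↔ 4 = 4
~((y → x) ↔ (x → x)) = ~4 = 0
~y = ~1 = 0
~~y = ~0 = 4
~~~y = ~4 = 0
~((y → x) ↔ (x → x)) ∨ ~~~y = 0 ∨ 0 = 0
~(~((y → x) ↔ (x → x)) ∨ ~~~y) = ~0 = 4
x → x = 3 → 3 = 4
y ∨ (x → x) = 1 ∨ 4 = 4
~(y ∨ (x → x)) = ~4 = 0
~~(y ∨ (x → x)) = ~0 = 4
~~~(y ∨ (x → x)) = ~4 = 0
~(~((y → x) ↔ (x → x)) ∨ ~~~y) → ~~~(y ∨ (x → x)) = 4 → 0 = 0

0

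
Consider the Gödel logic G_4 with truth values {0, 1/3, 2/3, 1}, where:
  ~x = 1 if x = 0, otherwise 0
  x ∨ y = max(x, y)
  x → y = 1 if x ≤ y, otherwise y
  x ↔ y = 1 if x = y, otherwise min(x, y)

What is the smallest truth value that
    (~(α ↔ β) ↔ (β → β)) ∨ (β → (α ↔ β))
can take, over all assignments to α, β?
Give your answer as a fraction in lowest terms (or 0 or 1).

Take α = 1/3, β = 2/3:
α ↔ β = 1/3 ↔ 2/3 = 1/3
~(α ↔ β) = ~1/3 = 0
β → β = 2/3 → 2/3 = 1
~(α ↔ β) ↔ (β → β) = 0 ↔ 1 = 0
α ↔ β = 1/3 ↔ 2/3 = 1/3
β → (α ↔ β) = 2/3 → 1/3 = 1/3
(~(α ↔ β) ↔ (β → β)) ∨ (β → (α ↔ β)) = 0 ∨ 1/3 = 1/3
No assignment yields a value below 1/3, so this is the minimum.

1/3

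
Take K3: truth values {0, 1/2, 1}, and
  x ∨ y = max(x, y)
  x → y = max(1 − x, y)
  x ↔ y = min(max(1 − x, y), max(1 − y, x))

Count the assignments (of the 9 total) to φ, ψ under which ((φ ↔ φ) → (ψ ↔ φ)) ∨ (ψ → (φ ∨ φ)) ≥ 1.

φ = 0, ψ = 0 ↦ 1  ≥
φ = 0, ψ = 1/2 ↦ 1/2  <
φ = 0, ψ = 1 ↦ 0  <
φ = 1/2, ψ = 0 ↦ 1  ≥
φ = 1/2, ψ = 1/2 ↦ 1/2  <
φ = 1/2, ψ = 1 ↦ 1/2  <
φ = 1, ψ = 0 ↦ 1  ≥
φ = 1, ψ = 1/2 ↦ 1  ≥
φ = 1, ψ = 1 ↦ 1  ≥
So 5 of the 9 assignments meet the threshold.

5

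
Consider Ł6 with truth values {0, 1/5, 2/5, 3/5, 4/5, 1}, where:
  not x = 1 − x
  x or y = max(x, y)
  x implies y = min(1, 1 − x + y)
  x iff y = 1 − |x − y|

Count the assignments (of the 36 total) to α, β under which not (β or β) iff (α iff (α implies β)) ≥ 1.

value 1: 3 assignments (counts)
value 4/5: 15 assignments
value 3/5: 4 assignments
value 2/5: 9 assignments
value 1/5: 2 assignments
value 0: 3 assignments
So 3 of the 36 assignments meet the threshold.

3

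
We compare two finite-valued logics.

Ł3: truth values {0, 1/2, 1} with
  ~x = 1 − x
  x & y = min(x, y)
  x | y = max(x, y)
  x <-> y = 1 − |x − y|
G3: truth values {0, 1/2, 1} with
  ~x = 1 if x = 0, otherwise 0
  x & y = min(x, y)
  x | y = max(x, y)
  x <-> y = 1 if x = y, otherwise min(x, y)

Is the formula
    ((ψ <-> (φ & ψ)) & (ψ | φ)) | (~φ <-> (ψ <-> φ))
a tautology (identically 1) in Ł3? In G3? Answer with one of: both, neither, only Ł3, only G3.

neither

In Ł3: at φ = 0, ψ = 1/2 the value is 1/2 — not a tautology.
In G3: at φ = 0, ψ = 1/2 the value is 0 — not a tautology.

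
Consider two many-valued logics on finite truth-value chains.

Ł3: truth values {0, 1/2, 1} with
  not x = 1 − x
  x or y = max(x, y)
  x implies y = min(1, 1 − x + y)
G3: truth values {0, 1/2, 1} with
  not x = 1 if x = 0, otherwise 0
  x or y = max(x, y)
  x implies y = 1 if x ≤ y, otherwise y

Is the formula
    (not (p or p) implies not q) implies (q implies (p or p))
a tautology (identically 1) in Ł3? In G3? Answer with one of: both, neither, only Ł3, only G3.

In Ł3: every assignment gives 1 — tautology.
In G3: at p = 1/2, q = 1 the value is 1/2 — not a tautology.

only Ł3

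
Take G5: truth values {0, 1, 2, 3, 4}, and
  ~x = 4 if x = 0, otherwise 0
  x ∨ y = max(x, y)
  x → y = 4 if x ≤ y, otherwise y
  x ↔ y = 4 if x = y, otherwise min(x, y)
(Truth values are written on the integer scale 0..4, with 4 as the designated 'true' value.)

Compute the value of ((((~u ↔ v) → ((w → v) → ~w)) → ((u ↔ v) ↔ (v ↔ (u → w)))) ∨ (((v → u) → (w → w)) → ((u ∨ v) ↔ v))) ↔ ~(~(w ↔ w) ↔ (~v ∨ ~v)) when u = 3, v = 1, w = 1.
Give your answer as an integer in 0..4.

~u = ~3 = 0
~u ↔ v = 0 ↔ 1 = 0
w → v = 1 → 1 = 4
~w = ~1 = 0
(w → v) → ~w = 4 → 0 = 0
(~u ↔ v) → ((w → v) → ~w) = 0 → 0 = 4
u ↔ v = 3 ↔ 1 = 1
u → w = 3 → 1 = 1
v ↔ (u → w) = 1 ↔ 1 = 4
(u ↔ v) ↔ (v ↔ (u → w)) = 1 ↔ 4 = 1
((~u ↔ v) → ((w → v) → ~w)) → ((u ↔ v) ↔ (v ↔ (u → w))) = 4 → 1 = 1
v → u = 1 → 3 = 4
w → w = 1 → 1 = 4
(v → u) → (w → w) = 4 → 4 = 4
u ∨ v = 3 ∨ 1 = 3
(u ∨ v) ↔ v = 3 ↔ 1 = 1
((v → u) → (w → w)) → ((u ∨ v) ↔ v) = 4 → 1 = 1
(((~u ↔ v) → ((w → v) → ~w)) → ((u ↔ v) ↔ (v ↔ (u → w)))) ∨ (((v → u) → (w → w)) → ((u ∨ v) ↔ v)) = 1 ∨ 1 = 1
w ↔ w = 1 ↔ 1 = 4
~(w ↔ w) = ~4 = 0
~v = ~1 = 0
~v = ~1 = 0
~v ∨ ~v = 0 ∨ 0 = 0
~(w ↔ w) ↔ (~v ∨ ~v) = 0 ↔ 0 = 4
~(~(w ↔ w) ↔ (~v ∨ ~v)) = ~4 = 0
((((~u ↔ v) → ((w → v) → ~w)) → ((u ↔ v) ↔ (v ↔ (u → w)))) ∨ (((v → u) → (w → w)) → ((u ∨ v) ↔ v))) ↔ ~(~(w ↔ w) ↔ (~v ∨ ~v)) = 1 ↔ 0 = 0

0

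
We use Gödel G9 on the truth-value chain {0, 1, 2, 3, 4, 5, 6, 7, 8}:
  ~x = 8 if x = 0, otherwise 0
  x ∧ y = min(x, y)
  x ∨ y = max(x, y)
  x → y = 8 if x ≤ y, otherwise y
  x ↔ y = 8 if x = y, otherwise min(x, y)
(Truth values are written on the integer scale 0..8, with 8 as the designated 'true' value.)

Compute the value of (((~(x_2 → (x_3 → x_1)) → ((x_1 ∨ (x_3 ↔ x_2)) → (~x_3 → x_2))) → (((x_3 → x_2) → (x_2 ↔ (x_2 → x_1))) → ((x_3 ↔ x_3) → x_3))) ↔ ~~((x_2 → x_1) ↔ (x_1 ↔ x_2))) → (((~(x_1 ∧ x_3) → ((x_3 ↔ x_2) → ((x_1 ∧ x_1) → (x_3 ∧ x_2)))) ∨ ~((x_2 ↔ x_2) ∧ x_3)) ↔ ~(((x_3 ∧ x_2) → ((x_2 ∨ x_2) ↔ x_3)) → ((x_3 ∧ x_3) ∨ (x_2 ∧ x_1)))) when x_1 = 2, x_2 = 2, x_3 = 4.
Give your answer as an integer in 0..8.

x_3 → x_1 = 4 → 2 = 2
x_2 → (x_3 → x_1) = 2 → 2 = 8
~(x_2 → (x_3 → x_1)) = ~8 = 0
x_3 ↔ x_2 = 4 ↔ 2 = 2
x_1 ∨ (x_3 ↔ x_2) = 2 ∨ 2 = 2
~x_3 = ~4 = 0
~x_3 → x_2 = 0 → 2 = 8
(x_1 ∨ (x_3 ↔ x_2)) → (~x_3 → x_2) = 2 → 8 = 8
~(x_2 → (x_3 → x_1)) → ((x_1 ∨ (x_3 ↔ x_2)) → (~x_3 → x_2)) = 0 → 8 = 8
x_3 → x_2 = 4 → 2 = 2
x_2 → x_1 = 2 → 2 = 8
x_2 ↔ (x_2 → x_1) = 2 ↔ 8 = 2
(x_3 → x_2) → (x_2 ↔ (x_2 → x_1)) = 2 → 2 = 8
x_3 ↔ x_3 = 4 ↔ 4 = 8
(x_3 ↔ x_3) → x_3 = 8 → 4 = 4
((x_3 → x_2) → (x_2 ↔ (x_2 → x_1))) → ((x_3 ↔ x_3) → x_3) = 8 → 4 = 4
(~(x_2 → (x_3 → x_1)) → ((x_1 ∨ (x_3 ↔ x_2)) → (~x_3 → x_2))) → (((x_3 → x_2) → (x_2 ↔ (x_2 → x_1))) → ((x_3 ↔ x_3) → x_3)) = 8 → 4 = 4
x_2 → x_1 = 2 → 2 = 8
x_1 ↔ x_2 = 2 ↔ 2 = 8
(x_2 → x_1) ↔ (x_1 ↔ x_2) = 8 ↔ 8 = 8
~((x_2 → x_1) ↔ (x_1 ↔ x_2)) = ~8 = 0
~~((x_2 → x_1) ↔ (x_1 ↔ x_2)) = ~0 = 8
((~(x_2 → (x_3 → x_1)) → ((x_1 ∨ (x_3 ↔ x_2)) → (~x_3 → x_2))) → (((x_3 → x_2) → (x_2 ↔ (x_2 → x_1))) → ((x_3 ↔ x_3) → x_3))) ↔ ~~((x_2 → x_1) ↔ (x_1 ↔ x_2)) = 4 ↔ 8 = 4
x_1 ∧ x_3 = 2 ∧ 4 = 2
~(x_1 ∧ x_3) = ~2 = 0
x_3 ↔ x_2 = 4 ↔ 2 = 2
x_1 ∧ x_1 = 2 ∧ 2 = 2
x_3 ∧ x_2 = 4 ∧ 2 = 2
(x_1 ∧ x_1) → (x_3 ∧ x_2) = 2 → 2 = 8
(x_3 ↔ x_2) → ((x_1 ∧ x_1) → (x_3 ∧ x_2)) = 2 → 8 = 8
~(x_1 ∧ x_3) → ((x_3 ↔ x_2) → ((x_1 ∧ x_1) → (x_3 ∧ x_2))) = 0 → 8 = 8
x_2 ↔ x_2 = 2 ↔ 2 = 8
(x_2 ↔ x_2) ∧ x_3 = 8 ∧ 4 = 4
~((x_2 ↔ x_2) ∧ x_3) = ~4 = 0
(~(x_1 ∧ x_3) → ((x_3 ↔ x_2) → ((x_1 ∧ x_1) → (x_3 ∧ x_2)))) ∨ ~((x_2 ↔ x_2) ∧ x_3) = 8 ∨ 0 = 8
x_3 ∧ x_2 = 4 ∧ 2 = 2
x_2 ∨ x_2 = 2 ∨ 2 = 2
(x_2 ∨ x_2) ↔ x_3 = 2 ↔ 4 = 2
(x_3 ∧ x_2) → ((x_2 ∨ x_2) ↔ x_3) = 2 → 2 = 8
x_3 ∧ x_3 = 4 ∧ 4 = 4
x_2 ∧ x_1 = 2 ∧ 2 = 2
(x_3 ∧ x_3) ∨ (x_2 ∧ x_1) = 4 ∨ 2 = 4
((x_3 ∧ x_2) → ((x_2 ∨ x_2) ↔ x_3)) → ((x_3 ∧ x_3) ∨ (x_2 ∧ x_1)) = 8 → 4 = 4
~(((x_3 ∧ x_2) → ((x_2 ∨ x_2) ↔ x_3)) → ((x_3 ∧ x_3) ∨ (x_2 ∧ x_1))) = ~4 = 0
((~(x_1 ∧ x_3) → ((x_3 ↔ x_2) → ((x_1 ∧ x_1) → (x_3 ∧ x_2)))) ∨ ~((x_2 ↔ x_2) ∧ x_3)) ↔ ~(((x_3 ∧ x_2) → ((x_2 ∨ x_2) ↔ x_3)) → ((x_3 ∧ x_3) ∨ (x_2 ∧ x_1))) = 8 ↔ 0 = 0
(((~(x_2 → (x_3 → x_1)) → ((x_1 ∨ (x_3 ↔ x_2)) → (~x_3 → x_2))) → (((x_3 → x_2) → (x_2 ↔ (x_2 → x_1))) → ((x_3 ↔ x_3) → x_3))) ↔ ~~((x_2 → x_1) ↔ (x_1 ↔ x_2))) → (((~(x_1 ∧ x_3) → ((x_3 ↔ x_2) → ((x_1 ∧ x_1) → (x_3 ∧ x_2)))) ∨ ~((x_2 ↔ x_2) ∧ x_3)) ↔ ~(((x_3 ∧ x_2) → ((x_2 ∨ x_2) ↔ x_3)) → ((x_3 ∧ x_3) ∨ (x_2 ∧ x_1)))) = 4 → 0 = 0

0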